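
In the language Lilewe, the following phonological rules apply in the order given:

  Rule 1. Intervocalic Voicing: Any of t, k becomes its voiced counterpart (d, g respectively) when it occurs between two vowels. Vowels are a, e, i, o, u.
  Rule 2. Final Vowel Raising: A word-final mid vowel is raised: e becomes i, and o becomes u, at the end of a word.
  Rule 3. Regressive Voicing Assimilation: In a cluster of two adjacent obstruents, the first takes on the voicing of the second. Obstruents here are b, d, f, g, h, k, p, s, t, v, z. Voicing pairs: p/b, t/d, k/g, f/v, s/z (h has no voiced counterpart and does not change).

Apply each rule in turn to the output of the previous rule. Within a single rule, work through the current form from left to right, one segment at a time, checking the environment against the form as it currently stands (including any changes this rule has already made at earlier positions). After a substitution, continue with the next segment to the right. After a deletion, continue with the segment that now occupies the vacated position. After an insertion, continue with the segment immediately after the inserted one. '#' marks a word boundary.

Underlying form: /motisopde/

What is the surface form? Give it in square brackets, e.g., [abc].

[modisobdi]

Rule 1 Intervocalic Voicing: [motisopde] → [modisopde]
Rule 2 Final Vowel Raising: [modisopde] → [modisopdi]
Rule 3 Regressive Voicing Assimilation: [modisopdi] → [modisobdi]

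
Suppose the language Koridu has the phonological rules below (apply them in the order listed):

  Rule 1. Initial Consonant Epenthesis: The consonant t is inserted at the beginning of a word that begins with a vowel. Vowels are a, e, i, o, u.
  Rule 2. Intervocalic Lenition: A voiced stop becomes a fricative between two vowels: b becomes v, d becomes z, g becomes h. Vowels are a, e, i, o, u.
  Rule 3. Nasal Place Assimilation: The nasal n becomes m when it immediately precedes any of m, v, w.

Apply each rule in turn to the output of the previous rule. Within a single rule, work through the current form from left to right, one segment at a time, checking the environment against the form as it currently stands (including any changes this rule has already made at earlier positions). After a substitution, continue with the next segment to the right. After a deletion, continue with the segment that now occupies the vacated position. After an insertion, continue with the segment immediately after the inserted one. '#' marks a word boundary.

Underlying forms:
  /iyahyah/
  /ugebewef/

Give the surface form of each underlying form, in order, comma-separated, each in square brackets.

/iyahyah/:
  Rule 1 Initial Consonant Epenthesis: [iyahyah] → [tiyahyah]
  Rule 2 Intervocalic Lenition: no change — [tiyahyah]
  Rule 3 Nasal Place Assimilation: no change — [tiyahyah]
/ugebewef/:
  Rule 1 Initial Consonant Epenthesis: [ugebewef] → [tugebewef]
  Rule 2 Intervocalic Lenition: [tugebewef] → [tuhevewef]
  Rule 3 Nasal Place Assimilation: no change — [tuhevewef]

[tiyahyah], [tuhevewef]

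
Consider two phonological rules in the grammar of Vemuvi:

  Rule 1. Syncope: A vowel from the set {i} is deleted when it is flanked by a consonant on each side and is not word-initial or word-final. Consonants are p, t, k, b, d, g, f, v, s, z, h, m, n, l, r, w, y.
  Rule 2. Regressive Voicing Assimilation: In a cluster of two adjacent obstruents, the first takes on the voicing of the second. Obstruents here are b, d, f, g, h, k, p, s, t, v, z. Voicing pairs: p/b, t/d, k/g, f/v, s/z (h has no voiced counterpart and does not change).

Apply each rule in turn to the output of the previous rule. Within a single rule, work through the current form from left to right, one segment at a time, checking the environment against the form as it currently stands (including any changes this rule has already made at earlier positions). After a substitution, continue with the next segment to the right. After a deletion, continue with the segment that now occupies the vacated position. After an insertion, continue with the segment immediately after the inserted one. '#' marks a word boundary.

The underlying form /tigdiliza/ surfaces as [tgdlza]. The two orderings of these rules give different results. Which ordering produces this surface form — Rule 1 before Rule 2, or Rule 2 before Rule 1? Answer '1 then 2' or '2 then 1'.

Order 1 then 2:
  1 Syncope: [tigdiliza] → [tgdlza]
  2 Regressive Voicing Assimilation: [tgdlza] → [dgdlza]
  result: [dgdlza]
Order 2 then 1:
  2 Regressive Voicing Assimilation: no change — [tigdiliza]
  1 Syncope: [tigdiliza] → [tgdlza]
  result: [tgdlza]

2 then 1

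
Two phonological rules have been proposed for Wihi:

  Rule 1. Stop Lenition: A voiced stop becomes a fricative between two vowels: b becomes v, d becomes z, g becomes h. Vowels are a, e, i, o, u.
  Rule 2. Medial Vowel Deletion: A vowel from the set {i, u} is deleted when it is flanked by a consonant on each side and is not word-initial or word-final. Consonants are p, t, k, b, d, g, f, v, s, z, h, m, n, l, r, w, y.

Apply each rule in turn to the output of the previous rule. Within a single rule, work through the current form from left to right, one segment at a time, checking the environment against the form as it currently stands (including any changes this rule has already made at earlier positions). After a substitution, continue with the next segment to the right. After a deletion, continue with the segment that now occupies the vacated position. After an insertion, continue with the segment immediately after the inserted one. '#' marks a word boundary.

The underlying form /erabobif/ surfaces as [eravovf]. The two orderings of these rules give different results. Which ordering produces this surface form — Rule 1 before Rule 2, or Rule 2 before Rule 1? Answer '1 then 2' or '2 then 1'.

Order 1 then 2:
  1 Stop Lenition: [erabobif] → [eravovif]
  2 Medial Vowel Deletion: [eravovif] → [eravovf]
  result: [eravovf]
Order 2 then 1:
  2 Medial Vowel Deletion: [erabobif] → [erabobf]
  1 Stop Lenition: [erabobf] → [eravobf]
  result: [eravobf]

1 then 2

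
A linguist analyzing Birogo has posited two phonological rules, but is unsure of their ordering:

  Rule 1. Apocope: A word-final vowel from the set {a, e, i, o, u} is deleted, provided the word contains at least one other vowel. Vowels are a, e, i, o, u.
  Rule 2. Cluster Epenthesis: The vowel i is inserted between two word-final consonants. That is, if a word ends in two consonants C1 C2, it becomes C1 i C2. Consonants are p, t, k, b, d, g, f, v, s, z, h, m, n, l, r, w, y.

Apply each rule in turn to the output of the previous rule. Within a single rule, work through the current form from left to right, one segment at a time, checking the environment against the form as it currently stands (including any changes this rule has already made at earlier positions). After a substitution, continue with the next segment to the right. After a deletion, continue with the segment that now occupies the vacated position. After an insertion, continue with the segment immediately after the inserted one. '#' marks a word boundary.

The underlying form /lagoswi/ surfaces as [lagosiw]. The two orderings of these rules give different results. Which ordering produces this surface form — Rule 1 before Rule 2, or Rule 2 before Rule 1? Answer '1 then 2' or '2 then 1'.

Order 1 then 2:
  1 Apocope: [lagoswi] → [lagosw]
  2 Cluster Epenthesis: [lagosw] → [lagosiw]
  result: [lagosiw]
Order 2 then 1:
  2 Cluster Epenthesis: no change — [lagoswi]
  1 Apocope: [lagoswi] → [lagosw]
  result: [lagosw]

1 then 2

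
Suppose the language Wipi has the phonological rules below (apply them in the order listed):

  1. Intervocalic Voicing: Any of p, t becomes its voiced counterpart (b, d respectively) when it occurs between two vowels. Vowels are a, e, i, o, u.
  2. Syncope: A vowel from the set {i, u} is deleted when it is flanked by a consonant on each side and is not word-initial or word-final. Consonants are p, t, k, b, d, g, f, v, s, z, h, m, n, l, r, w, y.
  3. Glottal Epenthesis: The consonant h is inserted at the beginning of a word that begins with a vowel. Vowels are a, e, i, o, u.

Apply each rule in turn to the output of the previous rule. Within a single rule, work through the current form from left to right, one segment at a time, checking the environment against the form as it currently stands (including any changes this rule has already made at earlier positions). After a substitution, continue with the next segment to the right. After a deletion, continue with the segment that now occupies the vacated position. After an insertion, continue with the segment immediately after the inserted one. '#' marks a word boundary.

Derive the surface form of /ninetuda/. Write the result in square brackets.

[nnedda]

1 Intervocalic Voicing: [ninetuda] → [nineduda]
2 Syncope: [nineduda] → [nnedda]
3 Glottal Epenthesis: no change — [nnedda]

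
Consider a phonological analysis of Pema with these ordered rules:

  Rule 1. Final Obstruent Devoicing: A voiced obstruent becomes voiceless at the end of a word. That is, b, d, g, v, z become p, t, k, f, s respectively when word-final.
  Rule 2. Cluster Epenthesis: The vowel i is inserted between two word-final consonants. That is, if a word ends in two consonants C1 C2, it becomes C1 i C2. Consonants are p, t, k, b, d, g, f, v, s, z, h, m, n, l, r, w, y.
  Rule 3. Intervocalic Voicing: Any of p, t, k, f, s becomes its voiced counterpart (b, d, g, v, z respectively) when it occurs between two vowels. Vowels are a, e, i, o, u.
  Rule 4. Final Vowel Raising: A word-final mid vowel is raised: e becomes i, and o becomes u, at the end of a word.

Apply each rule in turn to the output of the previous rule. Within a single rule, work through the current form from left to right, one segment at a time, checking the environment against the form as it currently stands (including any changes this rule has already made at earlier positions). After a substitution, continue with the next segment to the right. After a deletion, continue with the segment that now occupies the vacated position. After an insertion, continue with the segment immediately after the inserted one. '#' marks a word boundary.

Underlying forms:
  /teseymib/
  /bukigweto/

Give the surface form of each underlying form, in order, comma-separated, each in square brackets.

[tezeymip], [bugigwedu]

/teseymib/:
  Rule 1 Final Obstruent Devoicing: [teseymib] → [teseymip]
  Rule 2 Cluster Epenthesis: no change — [teseymip]
  Rule 3 Intervocalic Voicing: [teseymip] → [tezeymip]
  Rule 4 Final Vowel Raising: no change — [tezeymip]
/bukigweto/:
  Rule 1 Final Obstruent Devoicing: no change — [bukigweto]
  Rule 2 Cluster Epenthesis: no change — [bukigweto]
  Rule 3 Intervocalic Voicing: [bukigweto] → [bugigwedo]
  Rule 4 Final Vowel Raising: [bugigwedo] → [bugigwedu]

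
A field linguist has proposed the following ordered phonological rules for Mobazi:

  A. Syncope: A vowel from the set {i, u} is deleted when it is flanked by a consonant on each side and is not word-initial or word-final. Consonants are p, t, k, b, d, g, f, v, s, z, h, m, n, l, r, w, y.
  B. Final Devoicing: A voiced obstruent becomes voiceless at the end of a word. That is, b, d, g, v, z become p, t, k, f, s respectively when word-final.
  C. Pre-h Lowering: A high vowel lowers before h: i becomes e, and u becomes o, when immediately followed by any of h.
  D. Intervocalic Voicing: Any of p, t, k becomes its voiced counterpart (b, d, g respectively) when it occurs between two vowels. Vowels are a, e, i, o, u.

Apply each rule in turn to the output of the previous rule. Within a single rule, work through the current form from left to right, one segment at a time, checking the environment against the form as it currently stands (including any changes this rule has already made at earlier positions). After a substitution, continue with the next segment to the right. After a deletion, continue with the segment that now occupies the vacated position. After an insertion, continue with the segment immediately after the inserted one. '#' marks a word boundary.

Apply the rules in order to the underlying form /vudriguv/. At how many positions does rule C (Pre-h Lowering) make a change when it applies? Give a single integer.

0

A Syncope: [vudriguv] → [vdrgv]
B Final Devoicing: [vdrgv] → [vdrgf]
C Pre-h Lowering: no change — [vdrgf]
D Intervocalic Voicing: no change — [vdrgf]
Rule C changed 0 position(s).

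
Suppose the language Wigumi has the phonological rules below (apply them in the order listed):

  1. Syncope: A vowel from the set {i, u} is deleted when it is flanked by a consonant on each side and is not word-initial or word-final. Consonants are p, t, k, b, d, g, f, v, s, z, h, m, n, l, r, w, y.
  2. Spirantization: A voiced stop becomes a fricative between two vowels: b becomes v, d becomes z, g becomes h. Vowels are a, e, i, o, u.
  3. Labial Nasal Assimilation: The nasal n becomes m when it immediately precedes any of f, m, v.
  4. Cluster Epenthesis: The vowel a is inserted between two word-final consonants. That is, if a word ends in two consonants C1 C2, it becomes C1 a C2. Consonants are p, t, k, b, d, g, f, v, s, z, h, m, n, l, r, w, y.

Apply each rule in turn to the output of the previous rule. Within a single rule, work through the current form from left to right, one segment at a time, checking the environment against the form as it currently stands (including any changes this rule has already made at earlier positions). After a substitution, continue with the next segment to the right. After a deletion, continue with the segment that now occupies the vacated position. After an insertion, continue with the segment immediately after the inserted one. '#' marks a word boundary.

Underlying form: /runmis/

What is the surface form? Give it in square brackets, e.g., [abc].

[rmmas]

1 Syncope: [runmis] → [rnms]
2 Spirantization: no change — [rnms]
3 Labial Nasal Assimilation: [rnms] → [rmms]
4 Cluster Epenthesis: [rmms] → [rmmas]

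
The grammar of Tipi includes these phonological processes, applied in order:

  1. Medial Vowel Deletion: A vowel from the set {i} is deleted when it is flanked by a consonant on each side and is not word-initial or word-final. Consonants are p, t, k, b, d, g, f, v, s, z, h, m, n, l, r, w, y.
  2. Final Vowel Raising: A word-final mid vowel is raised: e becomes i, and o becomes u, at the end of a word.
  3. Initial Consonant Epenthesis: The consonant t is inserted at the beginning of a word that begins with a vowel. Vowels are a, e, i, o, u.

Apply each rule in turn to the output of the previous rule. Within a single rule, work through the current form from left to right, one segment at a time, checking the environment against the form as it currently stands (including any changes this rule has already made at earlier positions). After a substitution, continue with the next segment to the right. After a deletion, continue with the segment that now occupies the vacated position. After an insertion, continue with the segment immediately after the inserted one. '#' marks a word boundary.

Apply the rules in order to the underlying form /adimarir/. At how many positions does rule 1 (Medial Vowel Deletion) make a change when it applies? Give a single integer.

1 Medial Vowel Deletion: [adimarir] → [admarr]
2 Final Vowel Raising: no change — [admarr]
3 Initial Consonant Epenthesis: [admarr] → [tadmarr]
Rule 1 changed 2 position(s).

2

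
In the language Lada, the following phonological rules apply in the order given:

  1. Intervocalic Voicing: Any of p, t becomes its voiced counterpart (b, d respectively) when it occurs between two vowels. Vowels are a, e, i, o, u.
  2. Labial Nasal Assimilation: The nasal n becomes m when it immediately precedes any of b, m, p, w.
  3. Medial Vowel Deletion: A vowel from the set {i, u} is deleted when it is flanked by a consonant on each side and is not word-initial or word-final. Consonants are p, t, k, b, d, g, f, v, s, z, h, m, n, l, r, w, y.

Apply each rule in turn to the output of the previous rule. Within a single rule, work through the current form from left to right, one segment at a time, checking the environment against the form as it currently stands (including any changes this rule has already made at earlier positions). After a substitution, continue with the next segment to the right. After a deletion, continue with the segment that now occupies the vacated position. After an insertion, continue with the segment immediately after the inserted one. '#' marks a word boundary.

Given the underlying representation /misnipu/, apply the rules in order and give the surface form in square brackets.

1 Intervocalic Voicing: [misnipu] → [misnibu]
2 Labial Nasal Assimilation: no change — [misnibu]
3 Medial Vowel Deletion: [misnibu] → [msnbu]

[msnbu]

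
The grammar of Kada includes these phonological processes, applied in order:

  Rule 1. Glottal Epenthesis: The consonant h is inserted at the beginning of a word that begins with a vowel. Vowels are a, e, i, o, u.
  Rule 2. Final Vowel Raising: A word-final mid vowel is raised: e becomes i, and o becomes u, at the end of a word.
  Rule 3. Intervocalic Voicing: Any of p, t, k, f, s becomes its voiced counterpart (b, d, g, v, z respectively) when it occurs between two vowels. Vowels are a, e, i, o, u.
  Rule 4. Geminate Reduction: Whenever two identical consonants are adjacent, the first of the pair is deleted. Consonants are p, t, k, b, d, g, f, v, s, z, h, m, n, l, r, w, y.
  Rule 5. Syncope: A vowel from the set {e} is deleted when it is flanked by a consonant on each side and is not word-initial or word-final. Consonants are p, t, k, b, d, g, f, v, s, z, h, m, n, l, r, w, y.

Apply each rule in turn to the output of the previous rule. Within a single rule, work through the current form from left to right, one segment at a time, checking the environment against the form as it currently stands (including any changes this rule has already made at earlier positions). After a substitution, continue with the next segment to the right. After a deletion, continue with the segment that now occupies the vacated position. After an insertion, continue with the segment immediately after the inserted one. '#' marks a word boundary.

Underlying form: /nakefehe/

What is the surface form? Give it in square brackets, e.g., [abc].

[nagvhi]

Rule 1 Glottal Epenthesis: no change — [nakefehe]
Rule 2 Final Vowel Raising: [nakefehe] → [nakefehi]
Rule 3 Intervocalic Voicing: [nakefehi] → [nagevehi]
Rule 4 Geminate Reduction: no change — [nagevehi]
Rule 5 Syncope: [nagevehi] → [nagvhi]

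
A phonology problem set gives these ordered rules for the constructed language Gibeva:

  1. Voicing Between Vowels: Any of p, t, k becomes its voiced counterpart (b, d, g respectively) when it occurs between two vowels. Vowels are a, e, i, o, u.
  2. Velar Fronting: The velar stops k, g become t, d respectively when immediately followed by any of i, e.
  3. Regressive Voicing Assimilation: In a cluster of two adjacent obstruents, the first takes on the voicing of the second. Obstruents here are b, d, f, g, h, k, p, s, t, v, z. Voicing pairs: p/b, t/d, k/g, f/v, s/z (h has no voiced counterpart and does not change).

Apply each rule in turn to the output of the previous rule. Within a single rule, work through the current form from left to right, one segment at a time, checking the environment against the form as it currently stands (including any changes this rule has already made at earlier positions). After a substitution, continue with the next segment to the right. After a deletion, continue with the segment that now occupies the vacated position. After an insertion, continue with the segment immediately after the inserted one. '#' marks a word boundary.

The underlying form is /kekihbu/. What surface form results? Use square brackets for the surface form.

[tedihbu]

1 Voicing Between Vowels: [kekihbu] → [kegihbu]
2 Velar Fronting: [kegihbu] → [tedihbu]
3 Regressive Voicing Assimilation: no change — [tedihbu]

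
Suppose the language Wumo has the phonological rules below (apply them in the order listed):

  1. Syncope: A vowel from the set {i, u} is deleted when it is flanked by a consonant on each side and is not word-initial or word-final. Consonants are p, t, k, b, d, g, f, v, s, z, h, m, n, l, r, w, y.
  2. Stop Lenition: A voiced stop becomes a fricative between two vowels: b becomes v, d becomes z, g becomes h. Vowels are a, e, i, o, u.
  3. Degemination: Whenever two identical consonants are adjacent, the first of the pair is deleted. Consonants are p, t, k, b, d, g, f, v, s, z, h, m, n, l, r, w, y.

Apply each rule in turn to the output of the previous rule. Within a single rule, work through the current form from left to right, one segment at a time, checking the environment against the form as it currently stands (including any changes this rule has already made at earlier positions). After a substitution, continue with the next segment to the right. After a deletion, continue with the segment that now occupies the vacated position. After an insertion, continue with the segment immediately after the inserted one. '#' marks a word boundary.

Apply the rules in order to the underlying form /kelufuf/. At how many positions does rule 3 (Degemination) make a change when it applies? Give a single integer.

1

1 Syncope: [kelufuf] → [kelff]
2 Stop Lenition: no change — [kelff]
3 Degemination: [kelff] → [kelf]
Rule 3 changed 1 position(s).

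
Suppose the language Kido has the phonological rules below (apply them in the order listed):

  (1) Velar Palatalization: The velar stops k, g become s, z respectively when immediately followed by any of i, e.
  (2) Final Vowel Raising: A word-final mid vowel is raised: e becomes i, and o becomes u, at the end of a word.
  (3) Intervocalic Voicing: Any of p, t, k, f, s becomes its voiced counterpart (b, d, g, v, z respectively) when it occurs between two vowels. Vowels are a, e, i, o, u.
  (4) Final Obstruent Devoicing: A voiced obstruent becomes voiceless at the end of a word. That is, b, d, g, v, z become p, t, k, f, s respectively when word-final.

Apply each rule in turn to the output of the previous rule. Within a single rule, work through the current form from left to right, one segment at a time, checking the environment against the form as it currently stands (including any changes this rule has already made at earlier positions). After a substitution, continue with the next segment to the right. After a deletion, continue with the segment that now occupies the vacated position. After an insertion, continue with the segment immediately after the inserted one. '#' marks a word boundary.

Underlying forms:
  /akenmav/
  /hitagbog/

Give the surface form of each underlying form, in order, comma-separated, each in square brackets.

[azenmaf], [hidagbok]

/akenmav/:
  (1) Velar Palatalization: [akenmav] → [asenmav]
  (2) Final Vowel Raising: no change — [asenmav]
  (3) Intervocalic Voicing: [asenmav] → [azenmav]
  (4) Final Obstruent Devoicing: [azenmav] → [azenmaf]
/hitagbog/:
  (1) Velar Palatalization: no change — [hitagbog]
  (2) Final Vowel Raising: no change — [hitagbog]
  (3) Intervocalic Voicing: [hitagbog] → [hidagbog]
  (4) Final Obstruent Devoicing: [hidagbog] → [hidagbok]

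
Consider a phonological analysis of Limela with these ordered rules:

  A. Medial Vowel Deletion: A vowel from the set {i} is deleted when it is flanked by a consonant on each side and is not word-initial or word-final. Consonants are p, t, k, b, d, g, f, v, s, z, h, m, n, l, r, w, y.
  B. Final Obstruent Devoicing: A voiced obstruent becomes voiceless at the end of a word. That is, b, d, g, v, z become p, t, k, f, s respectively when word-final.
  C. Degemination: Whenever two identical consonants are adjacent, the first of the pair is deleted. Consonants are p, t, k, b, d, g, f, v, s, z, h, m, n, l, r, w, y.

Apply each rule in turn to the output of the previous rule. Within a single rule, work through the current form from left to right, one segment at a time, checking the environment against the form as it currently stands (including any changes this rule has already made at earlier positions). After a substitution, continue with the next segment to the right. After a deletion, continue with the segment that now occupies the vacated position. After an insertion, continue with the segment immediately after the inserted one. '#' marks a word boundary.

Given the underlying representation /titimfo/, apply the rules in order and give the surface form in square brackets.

A Medial Vowel Deletion: [titimfo] → [ttmfo]
B Final Obstruent Devoicing: no change — [ttmfo]
C Degemination: [ttmfo] → [tmfo]

[tmfo]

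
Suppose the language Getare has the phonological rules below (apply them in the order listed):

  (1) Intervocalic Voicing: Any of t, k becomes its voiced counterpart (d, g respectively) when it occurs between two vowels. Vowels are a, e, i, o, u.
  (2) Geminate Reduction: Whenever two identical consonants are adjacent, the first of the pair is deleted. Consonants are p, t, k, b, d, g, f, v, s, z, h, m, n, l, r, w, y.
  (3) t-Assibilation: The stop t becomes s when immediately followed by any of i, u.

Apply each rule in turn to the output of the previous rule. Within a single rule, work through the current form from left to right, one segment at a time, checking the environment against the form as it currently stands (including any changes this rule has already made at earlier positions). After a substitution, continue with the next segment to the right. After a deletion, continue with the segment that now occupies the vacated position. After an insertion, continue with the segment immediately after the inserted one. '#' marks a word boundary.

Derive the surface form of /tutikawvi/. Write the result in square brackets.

(1) Intervocalic Voicing: [tutikawvi] → [tudigawvi]
(2) Geminate Reduction: no change — [tudigawvi]
(3) t-Assibilation: [tudigawvi] → [sudigawvi]

[sudigawvi]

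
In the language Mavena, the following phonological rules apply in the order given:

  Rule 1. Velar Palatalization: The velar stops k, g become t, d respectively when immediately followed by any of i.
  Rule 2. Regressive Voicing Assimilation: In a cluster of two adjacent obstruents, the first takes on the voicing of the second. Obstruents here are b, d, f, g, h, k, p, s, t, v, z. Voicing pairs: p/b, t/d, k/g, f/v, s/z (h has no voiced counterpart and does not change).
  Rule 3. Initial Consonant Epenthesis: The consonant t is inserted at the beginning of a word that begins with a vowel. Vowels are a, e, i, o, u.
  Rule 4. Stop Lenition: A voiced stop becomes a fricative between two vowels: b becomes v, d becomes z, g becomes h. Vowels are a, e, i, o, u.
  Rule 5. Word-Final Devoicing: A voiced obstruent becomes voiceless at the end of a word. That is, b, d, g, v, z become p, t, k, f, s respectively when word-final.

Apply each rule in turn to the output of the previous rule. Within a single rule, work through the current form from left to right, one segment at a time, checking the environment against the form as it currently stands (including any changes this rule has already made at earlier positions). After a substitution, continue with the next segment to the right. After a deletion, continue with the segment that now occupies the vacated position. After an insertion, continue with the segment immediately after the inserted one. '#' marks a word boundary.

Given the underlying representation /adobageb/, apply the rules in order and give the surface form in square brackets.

[tazovahep]

Rule 1 Velar Palatalization: no change — [adobageb]
Rule 2 Regressive Voicing Assimilation: no change — [adobageb]
Rule 3 Initial Consonant Epenthesis: [adobageb] → [tadobageb]
Rule 4 Stop Lenition: [tadobageb] → [tazovaheb]
Rule 5 Word-Final Devoicing: [tazovaheb] → [tazovahep]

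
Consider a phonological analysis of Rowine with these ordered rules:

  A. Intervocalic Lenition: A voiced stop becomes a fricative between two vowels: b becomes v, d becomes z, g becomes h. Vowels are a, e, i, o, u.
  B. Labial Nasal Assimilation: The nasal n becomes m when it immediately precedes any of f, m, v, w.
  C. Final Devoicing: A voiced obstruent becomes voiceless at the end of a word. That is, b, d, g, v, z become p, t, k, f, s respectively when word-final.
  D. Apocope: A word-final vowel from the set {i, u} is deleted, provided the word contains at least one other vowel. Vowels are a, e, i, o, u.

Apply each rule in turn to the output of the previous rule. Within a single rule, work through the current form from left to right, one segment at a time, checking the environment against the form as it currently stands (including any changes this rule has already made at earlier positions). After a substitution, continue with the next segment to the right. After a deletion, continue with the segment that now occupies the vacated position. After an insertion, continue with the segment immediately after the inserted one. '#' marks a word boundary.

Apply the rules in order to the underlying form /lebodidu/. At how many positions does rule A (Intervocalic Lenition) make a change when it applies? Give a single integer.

A Intervocalic Lenition: [lebodidu] → [levozizu]
B Labial Nasal Assimilation: no change — [levozizu]
C Final Devoicing: no change — [levozizu]
D Apocope: [levozizu] → [levoziz]
Rule A changed 3 position(s).

3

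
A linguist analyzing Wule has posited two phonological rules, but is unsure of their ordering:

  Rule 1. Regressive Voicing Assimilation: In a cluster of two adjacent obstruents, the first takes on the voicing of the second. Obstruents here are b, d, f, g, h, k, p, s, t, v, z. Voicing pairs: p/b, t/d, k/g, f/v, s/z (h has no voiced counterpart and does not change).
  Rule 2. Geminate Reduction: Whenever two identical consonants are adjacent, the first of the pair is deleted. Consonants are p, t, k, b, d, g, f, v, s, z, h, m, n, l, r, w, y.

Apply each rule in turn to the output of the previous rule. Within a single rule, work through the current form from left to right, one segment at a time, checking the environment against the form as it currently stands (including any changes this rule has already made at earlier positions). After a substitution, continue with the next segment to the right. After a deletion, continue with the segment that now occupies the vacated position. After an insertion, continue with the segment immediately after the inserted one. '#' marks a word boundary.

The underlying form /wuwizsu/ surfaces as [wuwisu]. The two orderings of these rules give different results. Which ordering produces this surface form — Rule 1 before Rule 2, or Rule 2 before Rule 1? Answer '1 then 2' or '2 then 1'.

Order 1 then 2:
  1 Regressive Voicing Assimilation: [wuwizsu] → [wuwissu]
  2 Geminate Reduction: [wuwissu] → [wuwisu]
  result: [wuwisu]
Order 2 then 1:
  2 Geminate Reduction: no change — [wuwizsu]
  1 Regressive Voicing Assimilation: [wuwizsu] → [wuwissu]
  result: [wuwissu]

1 then 2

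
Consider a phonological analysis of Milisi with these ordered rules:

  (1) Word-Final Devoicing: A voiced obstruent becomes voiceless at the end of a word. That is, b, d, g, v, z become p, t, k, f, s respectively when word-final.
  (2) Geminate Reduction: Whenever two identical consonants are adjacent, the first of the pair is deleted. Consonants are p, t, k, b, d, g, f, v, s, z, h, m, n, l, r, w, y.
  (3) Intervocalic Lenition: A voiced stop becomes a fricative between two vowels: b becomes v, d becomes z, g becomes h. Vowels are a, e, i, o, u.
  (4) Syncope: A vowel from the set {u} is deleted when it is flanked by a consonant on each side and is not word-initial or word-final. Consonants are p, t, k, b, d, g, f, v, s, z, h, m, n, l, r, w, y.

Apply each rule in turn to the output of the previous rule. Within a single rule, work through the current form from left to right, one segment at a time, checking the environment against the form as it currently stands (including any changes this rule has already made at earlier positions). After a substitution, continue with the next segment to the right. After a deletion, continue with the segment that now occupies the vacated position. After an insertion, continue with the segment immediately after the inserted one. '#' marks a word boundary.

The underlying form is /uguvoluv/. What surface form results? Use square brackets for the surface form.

[uhvolf]

(1) Word-Final Devoicing: [uguvoluv] → [uguvoluf]
(2) Geminate Reduction: no change — [uguvoluf]
(3) Intervocalic Lenition: [uguvoluf] → [uhuvoluf]
(4) Syncope: [uhuvoluf] → [uhvolf]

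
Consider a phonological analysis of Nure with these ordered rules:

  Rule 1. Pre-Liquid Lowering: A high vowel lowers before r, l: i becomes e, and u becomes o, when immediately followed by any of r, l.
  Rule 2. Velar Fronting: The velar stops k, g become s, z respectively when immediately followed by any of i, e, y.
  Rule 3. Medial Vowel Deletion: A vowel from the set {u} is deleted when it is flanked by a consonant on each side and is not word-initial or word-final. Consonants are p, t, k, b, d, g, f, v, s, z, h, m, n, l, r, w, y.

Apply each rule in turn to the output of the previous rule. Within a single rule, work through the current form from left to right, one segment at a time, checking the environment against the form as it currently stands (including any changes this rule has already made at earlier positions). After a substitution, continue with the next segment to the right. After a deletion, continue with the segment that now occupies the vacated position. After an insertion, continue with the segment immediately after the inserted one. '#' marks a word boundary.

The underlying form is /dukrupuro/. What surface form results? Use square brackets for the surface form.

Rule 1 Pre-Liquid Lowering: [dukrupuro] → [dukruporo]
Rule 2 Velar Fronting: no change — [dukruporo]
Rule 3 Medial Vowel Deletion: [dukruporo] → [dkrporo]

[dkrporo]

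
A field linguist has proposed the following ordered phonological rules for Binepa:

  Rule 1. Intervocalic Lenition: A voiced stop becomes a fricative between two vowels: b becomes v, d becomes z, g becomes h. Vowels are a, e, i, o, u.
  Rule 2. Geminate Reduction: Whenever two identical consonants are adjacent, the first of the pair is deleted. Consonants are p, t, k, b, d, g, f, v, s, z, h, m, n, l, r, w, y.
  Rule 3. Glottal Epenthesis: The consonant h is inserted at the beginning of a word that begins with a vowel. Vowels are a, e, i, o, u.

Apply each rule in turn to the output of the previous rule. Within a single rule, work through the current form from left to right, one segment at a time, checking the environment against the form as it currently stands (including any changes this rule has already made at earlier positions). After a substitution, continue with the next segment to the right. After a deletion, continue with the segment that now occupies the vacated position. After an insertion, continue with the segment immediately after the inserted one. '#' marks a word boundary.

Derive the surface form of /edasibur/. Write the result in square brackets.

[hezasivur]

Rule 1 Intervocalic Lenition: [edasibur] → [ezasivur]
Rule 2 Geminate Reduction: no change — [ezasivur]
Rule 3 Glottal Epenthesis: [ezasivur] → [hezasivur]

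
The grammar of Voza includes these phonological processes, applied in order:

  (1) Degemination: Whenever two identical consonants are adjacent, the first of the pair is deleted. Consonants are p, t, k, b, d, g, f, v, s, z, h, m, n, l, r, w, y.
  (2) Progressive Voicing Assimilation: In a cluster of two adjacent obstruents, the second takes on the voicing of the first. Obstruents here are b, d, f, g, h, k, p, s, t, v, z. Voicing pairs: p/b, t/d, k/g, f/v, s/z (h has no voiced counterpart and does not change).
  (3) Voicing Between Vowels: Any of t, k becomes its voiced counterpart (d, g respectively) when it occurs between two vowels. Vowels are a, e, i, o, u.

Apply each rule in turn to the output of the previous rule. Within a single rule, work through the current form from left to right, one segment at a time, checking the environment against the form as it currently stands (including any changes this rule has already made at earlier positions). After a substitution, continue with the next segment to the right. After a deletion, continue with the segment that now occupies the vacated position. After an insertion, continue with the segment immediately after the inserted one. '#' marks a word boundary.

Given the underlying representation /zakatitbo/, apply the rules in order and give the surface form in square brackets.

[zagaditpo]

(1) Degemination: no change — [zakatitbo]
(2) Progressive Voicing Assimilation: [zakatitbo] → [zakatitpo]
(3) Voicing Between Vowels: [zakatitpo] → [zagaditpo]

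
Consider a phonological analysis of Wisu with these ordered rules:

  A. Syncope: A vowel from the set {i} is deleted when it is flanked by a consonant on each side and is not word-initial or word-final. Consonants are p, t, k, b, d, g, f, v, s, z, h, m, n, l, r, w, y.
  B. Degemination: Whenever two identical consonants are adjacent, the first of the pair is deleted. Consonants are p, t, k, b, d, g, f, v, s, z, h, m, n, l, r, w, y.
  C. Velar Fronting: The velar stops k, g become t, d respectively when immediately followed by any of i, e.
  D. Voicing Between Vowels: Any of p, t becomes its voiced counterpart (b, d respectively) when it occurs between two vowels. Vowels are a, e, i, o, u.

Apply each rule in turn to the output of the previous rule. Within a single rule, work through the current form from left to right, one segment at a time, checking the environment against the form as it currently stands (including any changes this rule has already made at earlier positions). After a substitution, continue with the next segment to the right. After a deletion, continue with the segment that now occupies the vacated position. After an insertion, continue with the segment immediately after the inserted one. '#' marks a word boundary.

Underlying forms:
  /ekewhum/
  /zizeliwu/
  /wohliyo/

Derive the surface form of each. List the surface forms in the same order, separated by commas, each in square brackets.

[edewhum], [zelwu], [wohlyo]

/ekewhum/:
  A Syncope: no change — [ekewhum]
  B Degemination: no change — [ekewhum]
  C Velar Fronting: [ekewhum] → [etewhum]
  D Voicing Between Vowels: [etewhum] → [edewhum]
/zizeliwu/:
  A Syncope: [zizeliwu] → [zzelwu]
  B Degemination: [zzelwu] → [zelwu]
  C Velar Fronting: no change — [zelwu]
  D Voicing Between Vowels: no change — [zelwu]
/wohliyo/:
  A Syncope: [wohliyo] → [wohlyo]
  B Degemination: no change — [wohlyo]
  C Velar Fronting: no change — [wohlyo]
  D Voicing Between Vowels: no change — [wohlyo]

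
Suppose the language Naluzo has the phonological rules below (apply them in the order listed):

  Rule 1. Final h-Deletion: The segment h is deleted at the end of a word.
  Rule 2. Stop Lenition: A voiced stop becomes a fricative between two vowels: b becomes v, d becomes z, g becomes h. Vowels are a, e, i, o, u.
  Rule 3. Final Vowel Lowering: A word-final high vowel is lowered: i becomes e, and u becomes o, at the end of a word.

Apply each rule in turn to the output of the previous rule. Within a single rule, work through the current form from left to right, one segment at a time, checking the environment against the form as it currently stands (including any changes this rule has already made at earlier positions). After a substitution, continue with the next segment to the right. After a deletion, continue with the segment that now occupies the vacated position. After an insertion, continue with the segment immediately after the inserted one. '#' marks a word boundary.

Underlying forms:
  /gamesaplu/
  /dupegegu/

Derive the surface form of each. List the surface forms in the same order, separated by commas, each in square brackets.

/gamesaplu/:
  Rule 1 Final h-Deletion: no change — [gamesaplu]
  Rule 2 Stop Lenition: no change — [gamesaplu]
  Rule 3 Final Vowel Lowering: [gamesaplu] → [gamesaplo]
/dupegegu/:
  Rule 1 Final h-Deletion: no change — [dupegegu]
  Rule 2 Stop Lenition: [dupegegu] → [dupehehu]
  Rule 3 Final Vowel Lowering: [dupehehu] → [dupeheho]

[gamesaplo], [dupeheho]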